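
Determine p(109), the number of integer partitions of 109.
541946240

p(n) counts ways to write n as a sum of positive integers (order ignored).
Euler's pentagonal recurrence: p(k) = p(k-1) + p(k-2) - p(k-5) - p(k-7) + p(k-12) + p(k-15) - ... (offsets j(3j∓1)/2, signs ++--, p(0)=1, p(<0)=0).
DP table for k = 0..108: p(0)=1, p(1)=1, p(2)=2, p(3)=3, p(4)=5, p(5)=7, p(6)=11, p(7)=15, p(8)=22, p(9)=30, p(10)=42, p(11)=56, p(12)=77, p(13)=101, p(14)=135, p(15)=176, p(16)=231, p(17)=297, p(18)=385, p(19)=490, p(20)=627, p(21)=792, p(22)=1002, p(23)=1255, p(24)=1575, p(25)=1958, p(26)=2436, p(27)=3010, p(28)=3718, p(29)=4565, p(30)=5604, p(31)=6842, p(32)=8349, p(33)=10143, p(34)=12310, p(35)=14883, p(36)=17977, p(37)=21637, p(38)=26015, p(39)=31185, p(40)=37338, p(41)=44583, p(42)=53174, p(43)=63261, p(44)=75175, p(45)=89134, p(46)=105558, p(47)=124754, p(48)=147273, p(49)=173525, p(50)=204226, p(51)=239943, p(52)=281589, p(53)=329931, p(54)=386155, p(55)=451276, p(56)=526823, p(57)=614154, p(58)=715220, p(59)=831820, p(60)=966467, p(61)=1121505, p(62)=1300156, p(63)=1505499, p(64)=1741630, p(65)=2012558, p(66)=2323520, p(67)=2679689, p(68)=3087735, p(69)=3554345, p(70)=4087968, p(71)=4697205, p(72)=5392783, p(73)=6185689, p(74)=7089500, p(75)=8118264, p(76)=9289091, p(77)=10619863, p(78)=12132164, p(79)=13848650, p(80)=15796476, p(81)=18004327, p(82)=20506255, p(83)=23338469, p(84)=26543660, p(85)=30167357, p(86)=34262962, p(87)=38887673, p(88)=44108109, p(89)=49995925, p(90)=56634173, p(91)=64112359, p(92)=72533807, p(93)=82010177, p(94)=92669720, p(95)=104651419, p(96)=118114304, p(97)=133230930, p(98)=150198136, p(99)=169229875, p(100)=190569292, p(101)=214481126, p(102)=241265379, p(103)=271248950, p(104)=304801365, p(105)=342325709, p(106)=384276336, p(107)=431149389, p(108)=483502844.
Final step: p(109) = p(108) + p(107) - p(104) - p(102) + p(97) + p(94) - p(87) - p(83) + p(74) + p(69) - p(58) - p(52) + p(39) + p(32) - p(17) - p(9)
= 483502844 + 431149389 - 304801365 - 241265379 + 133230930 + 92669720 - 38887673 - 23338469 + 7089500 + 3554345 - 715220 - 281589 + 31185 + 8349 - 297 - 30
= 541946240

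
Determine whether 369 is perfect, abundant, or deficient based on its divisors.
deficient

Proper divisors of 369: sum = 1 + 3 + 9 + 41 + 123 = 177
Since 177 < 369, 369 is deficient.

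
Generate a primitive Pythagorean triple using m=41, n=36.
(385, 2952, 2977)

Euclid's formula: a = m² - n², b = 2mn, c = m² + n²
m = 41, n = 36
a = 41² - 36² = 1681 - 1296 = 385
b = 2 × 41 × 36 = 2952
c = 41² + 36² = 1681 + 1296 = 2977
Verification: 385² + 2952² = 148225 + 8714304 = 8862529 = 2977² ✓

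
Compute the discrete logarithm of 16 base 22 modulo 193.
136

Baby-step giant-step with step n = ⌈√193⌉ = 14.
Baby steps 22^j mod 193 (j:value) for j=0..13: 0:1, 1:22, 2:98, 3:33, 4:147, 5:146, 6:124, 7:26, 8:186, 9:39, 10:86, 11:155, 12:129, 13:136.
Giant-step multiplier: 22^(-14) ≡ 22^(192-14) = 22^178 ≡ 2 (mod 193).
Giant steps γ_i = 16·2^i mod 193: γ_0=16, γ_1=32, γ_2=64, γ_3=128, γ_4=63, γ_5=126, γ_6=59, γ_7=118, γ_8=43, γ_9=86 (in table at j=10).
x = i·n + j = 9·14 + 10 = 136.
Check: 22^136 ≡ 16 (mod 193).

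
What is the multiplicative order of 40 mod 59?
58

59 is prime, so ord(40) divides φ(59) = 58.
Divisors of 58: 1, 2, 29, 58.
Repeated squaring: 40^1 ≡ 40, 40^2 ≡ 7, 40^4 ≡ 49, 40^8 ≡ 41, 40^16 ≡ 29, 40^32 ≡ 15 (mod 59).
Test 40^d mod 59 for each divisor d in increasing order:
40^1 ≡ 40
40^2 ≡ 7
40^29 = 40^16·40^8·40^4·40^1 ≡ 58
40^58 = 40^32·40^16·40^8·40^2 ≡ 1  ← first divisor giving 1
The order is 58.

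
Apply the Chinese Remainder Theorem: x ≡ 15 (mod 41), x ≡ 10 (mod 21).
220

Using Chinese Remainder Theorem:
M = 41 × 21 = 861
M1 = 21, M2 = 41
y1 = 21^(-1) mod 41 = 2
y2 = 41^(-1) mod 21 = 20
x = (15×21×2 + 10×41×20) mod 861 = 220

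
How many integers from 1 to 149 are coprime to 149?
148

149 = 149
φ(n) = n × ∏(1 - 1/p) for each prime p dividing n
φ(149) = 149 × (1 - 1/149) = 148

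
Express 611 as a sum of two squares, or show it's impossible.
Not possible

Factorization: 611 = 13 × 47
By Fermat: n is sum of two squares iff every prime p ≡ 3 (mod 4) appears to even power.
Prime(s) ≡ 3 (mod 4) with odd exponent: [(47, 1)]
Therefore 611 cannot be expressed as a² + b².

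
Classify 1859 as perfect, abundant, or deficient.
deficient

Proper divisors of 1859: sum = 1 + 11 + 13 + 143 + 169 = 337
Since 337 < 1859, 1859 is deficient.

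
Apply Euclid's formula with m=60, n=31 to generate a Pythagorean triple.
(2639, 3720, 4561)

Euclid's formula: a = m² - n², b = 2mn, c = m² + n²
m = 60, n = 31
a = 60² - 31² = 3600 - 961 = 2639
b = 2 × 60 × 31 = 3720
c = 60² + 31² = 3600 + 961 = 4561
Verification: 2639² + 3720² = 6964321 + 13838400 = 20802721 = 4561² ✓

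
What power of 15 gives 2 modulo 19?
5

Baby-step giant-step with step n = ⌈√19⌉ = 5.
Baby steps 15^j mod 19 (j:value) for j=0..4: 0:1, 1:15, 2:16, 3:12, 4:9.
Giant-step multiplier: 15^(-5) ≡ 15^(18-5) = 15^13 ≡ 10 (mod 19).
Giant steps γ_i = 2·10^i mod 19: γ_0=2, γ_1=1 (in table at j=0).
x = i·n + j = 1·5 + 0 = 5.
Check: 15^5 ≡ 2 (mod 19).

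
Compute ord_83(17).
41

83 is prime, so ord(17) divides φ(83) = 82.
Divisors of 82: 1, 2, 41, 82.
Repeated squaring: 17^1 ≡ 17, 17^2 ≡ 40, 17^4 ≡ 23, 17^8 ≡ 31, 17^16 ≡ 48, 17^32 ≡ 63, 17^64 ≡ 68 (mod 83).
Test 17^d mod 83 for each divisor d in increasing order:
17^1 ≡ 17
17^2 ≡ 40
17^41 = 17^32·17^8·17^1 ≡ 1  ← first divisor giving 1
The order is 41.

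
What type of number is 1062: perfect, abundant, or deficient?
abundant

Proper divisors of 1062: sum = 1 + 2 + 3 + 6 + 9 + 18 + 59 + 118 + 177 + 354 + 531 = 1278
Since 1278 > 1062, 1062 is abundant.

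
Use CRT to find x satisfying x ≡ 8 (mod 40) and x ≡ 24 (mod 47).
1528

Using Chinese Remainder Theorem:
M = 40 × 47 = 1880
M1 = 47, M2 = 40
y1 = 47^(-1) mod 40 = 23
y2 = 40^(-1) mod 47 = 20
x = (8×47×23 + 24×40×20) mod 1880 = 1528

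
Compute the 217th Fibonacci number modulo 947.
150

Matrix identity: Q^n = [[F_(n+1), F_n], [F_n, F_(n-1)]] with Q = [[1,1],[1,0]].
n = 217 = 11011001₂. Square-and-multiply, entries mod 947:
Q^1 = [[1,1],[1,0]]
Q^3 = (Q^1)²·Q = [[3,2],[2,1]]
Q^6 = (Q^3)² = [[13,8],[8,5]]
Q^13 = (Q^6)²·Q = [[377,233],[233,144]]
Q^27 = (Q^13)²·Q = [[566,389],[389,177]]
Q^54 = (Q^27)² = [[71,192],[192,826]]
Q^108 = (Q^54)² = [[237,817],[817,367]]
Q^217 = (Q^108)²·Q = [[231,150],[150,81]]
F_217 mod 947 = Q^217[0][1] = 150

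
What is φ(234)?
72

234 = 2 × 3^2 × 13
φ(n) = n × ∏(1 - 1/p) for each prime p dividing n
φ(234) = 234 × (1 - 1/2) × (1 - 1/3) × (1 - 1/13) = 72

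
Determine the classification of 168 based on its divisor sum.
abundant

Proper divisors of 168: sum = 1 + 2 + 3 + 4 + 6 + 7 + 8 + 12 + 14 + 21 + 24 + 28 + 42 + 56 + 84 = 312
Since 312 > 168, 168 is abundant.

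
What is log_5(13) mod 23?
14

Baby-step giant-step with step n = ⌈√23⌉ = 5.
Baby steps 5^j mod 23 (j:value) for j=0..4: 0:1, 1:5, 2:2, 3:10, 4:4.
Giant-step multiplier: 5^(-5) ≡ 5^(22-5) = 5^17 ≡ 15 (mod 23).
Giant steps γ_i = 13·15^i mod 23: γ_0=13, γ_1=11, γ_2=4 (in table at j=4).
x = i·n + j = 2·5 + 4 = 14.
Check: 5^14 ≡ 13 (mod 23).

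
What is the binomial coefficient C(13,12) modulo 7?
6

Using Lucas' theorem:
Write n=13 and k=12 in base 7:
n in base 7: [1, 6]
k in base 7: [1, 5]
C(13,12) mod 7 = ∏ C(n_i, k_i) mod 7
Digit binomials (mod 7): C(1,1) = 1; C(6,5) = 6
Product: 1 × 6 = 6 ≡ 6 (mod 7)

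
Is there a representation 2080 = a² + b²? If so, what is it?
12² + 44² (a=12, b=44)

Factorization: 2080 = 2^5 × 5 × 13
By Fermat: n is sum of two squares iff every prime p ≡ 3 (mod 4) appears to even power.
All primes ≡ 3 (mod 4) appear to even power.
Search a = 0, 1, 2, … for 2080 - a² a perfect square: first hit at a = 12: 2080 - 144 = 1936 = 44².
2080 = 12² + 44² = 144 + 1936 ✓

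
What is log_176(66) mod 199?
26

Baby-step giant-step with step n = ⌈√199⌉ = 15.
Baby steps 176^j mod 199 (j:value) for j=0..14: 0:1, 1:176, 2:131, 3:171, 4:47, 5:113, 6:187, 7:77, 8:20, 9:137, 10:33, 11:37, 12:144, 13:71, 14:158.
Giant-step multiplier: 176^(-15) ≡ 176^(198-15) = 176^183 ≡ 88 (mod 199).
Giant steps γ_i = 66·88^i mod 199: γ_0=66, γ_1=37 (in table at j=11).
x = i·n + j = 1·15 + 11 = 26.
Check: 176^26 ≡ 66 (mod 199).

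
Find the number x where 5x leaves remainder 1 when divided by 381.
305

gcd(5, 381) = 1, so the inverse exists.
Extended Euclidean algorithm on (381, 5):
381 = 76 × 5 + 1  ⟹  1 = (1)·381 + (-76)·5
So (-76)·5 ≡ 1 (mod 381), i.e. 5^(-1) ≡ -76 ≡ 305 (mod 381).
Check: 5 × 305 = 1525 ≡ 1 (mod 381)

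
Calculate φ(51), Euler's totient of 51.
32

51 = 3 × 17
φ(n) = n × ∏(1 - 1/p) for each prime p dividing n
φ(51) = 51 × (1 - 1/3) × (1 - 1/17) = 32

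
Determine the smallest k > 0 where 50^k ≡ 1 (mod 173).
172

173 is prime, so ord(50) divides φ(173) = 172.
Divisors of 172: 1, 2, 4, 43, 86, 172.
Repeated squaring: 50^1 ≡ 50, 50^2 ≡ 78, 50^4 ≡ 29, 50^8 ≡ 149, 50^16 ≡ 57, 50^32 ≡ 135, 50^64 ≡ 60, 50^128 ≡ 140 (mod 173).
Test 50^d mod 173 for each divisor d in increasing order:
50^1 ≡ 50
50^2 ≡ 78
50^4 ≡ 29
50^43 = 50^32·50^8·50^2·50^1 ≡ 93
50^86 = 50^64·50^16·50^4·50^2 ≡ 172
50^172 = 50^128·50^32·50^8·50^4 ≡ 1  ← first divisor giving 1
The order is 172.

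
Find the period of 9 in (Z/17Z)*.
8

17 is prime, so ord(9) divides φ(17) = 16.
Divisors of 16: 1, 2, 4, 8, 16.
Repeated squaring: 9^1 ≡ 9, 9^2 ≡ 13, 9^4 ≡ 16, 9^8 ≡ 1, 9^16 ≡ 1 (mod 17).
Test 9^d mod 17 for each divisor d in increasing order:
9^1 ≡ 9
9^2 ≡ 13
9^4 ≡ 16
9^8 ≡ 1  ← first divisor giving 1
The order is 8.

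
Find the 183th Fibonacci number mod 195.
142

Matrix identity: Q^n = [[F_(n+1), F_n], [F_n, F_(n-1)]] with Q = [[1,1],[1,0]].
n = 183 = 10110111₂. Square-and-multiply, entries mod 195:
Q^1 = [[1,1],[1,0]]
Q^2 = (Q^1)² = [[2,1],[1,1]]
Q^5 = (Q^2)²·Q = [[8,5],[5,3]]
Q^11 = (Q^5)²·Q = [[144,89],[89,55]]
Q^22 = (Q^11)² = [[187,161],[161,26]]
Q^45 = (Q^22)²·Q = [[23,50],[50,168]]
Q^91 = (Q^45)²·Q = [[99,104],[104,190]]
Q^183 = (Q^91)²·Q = [[168,142],[142,26]]
F_183 mod 195 = Q^183[0][1] = 142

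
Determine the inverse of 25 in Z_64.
41

gcd(25, 64) = 1, so the inverse exists.
Extended Euclidean algorithm on (64, 25):
64 = 2 × 25 + 14  ⟹  14 = (1)·64 + (-2)·25
25 = 1 × 14 + 11  ⟹  11 = (-1)·64 + (3)·25
14 = 1 × 11 + 3  ⟹  3 = (2)·64 + (-5)·25
11 = 3 × 3 + 2  ⟹  2 = (-7)·64 + (18)·25
3 = 1 × 2 + 1  ⟹  1 = (9)·64 + (-23)·25
So (-23)·25 ≡ 1 (mod 64), i.e. 25^(-1) ≡ -23 ≡ 41 (mod 64).
Check: 25 × 41 = 1025 ≡ 1 (mod 64)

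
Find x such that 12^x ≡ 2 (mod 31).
6

Baby-step giant-step with step n = ⌈√31⌉ = 6.
Baby steps 12^j mod 31 (j:value) for j=0..5: 0:1, 1:12, 2:20, 3:23, 4:28, 5:26.
Giant-step multiplier: 12^(-6) ≡ 12^(30-6) = 12^24 ≡ 16 (mod 31).
Giant steps γ_i = 2·16^i mod 31: γ_0=2, γ_1=1 (in table at j=0).
x = i·n + j = 1·6 + 0 = 6.
Check: 12^6 ≡ 2 (mod 31).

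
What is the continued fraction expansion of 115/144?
[0; 1, 3, 1, 28]

Euclidean algorithm steps:
115 = 0 × 144 + 115
144 = 1 × 115 + 29
115 = 3 × 29 + 28
29 = 1 × 28 + 1
28 = 28 × 1 + 0
Continued fraction: [0; 1, 3, 1, 28]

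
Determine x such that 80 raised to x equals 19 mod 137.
82

Baby-step giant-step with step n = ⌈√137⌉ = 12.
Baby steps 80^j mod 137 (j:value) for j=0..11: 0:1, 1:80, 2:98, 3:31, 4:14, 5:24, 6:2, 7:23, 8:59, 9:62, 10:28, 11:48.
Giant-step multiplier: 80^(-12) ≡ 80^(136-12) = 80^124 ≡ 103 (mod 137).
Giant steps γ_i = 19·103^i mod 137: γ_0=19, γ_1=39, γ_2=44, γ_3=11, γ_4=37, γ_5=112, γ_6=28 (in table at j=10).
x = i·n + j = 6·12 + 10 = 82.
Check: 80^82 ≡ 19 (mod 137).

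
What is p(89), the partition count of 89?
49995925

p(n) counts ways to write n as a sum of positive integers (order ignored).
Euler's pentagonal recurrence: p(k) = p(k-1) + p(k-2) - p(k-5) - p(k-7) + p(k-12) + p(k-15) - ... (offsets j(3j∓1)/2, signs ++--, p(0)=1, p(<0)=0).
DP table for k = 0..88: p(0)=1, p(1)=1, p(2)=2, p(3)=3, p(4)=5, p(5)=7, p(6)=11, p(7)=15, p(8)=22, p(9)=30, p(10)=42, p(11)=56, p(12)=77, p(13)=101, p(14)=135, p(15)=176, p(16)=231, p(17)=297, p(18)=385, p(19)=490, p(20)=627, p(21)=792, p(22)=1002, p(23)=1255, p(24)=1575, p(25)=1958, p(26)=2436, p(27)=3010, p(28)=3718, p(29)=4565, p(30)=5604, p(31)=6842, p(32)=8349, p(33)=10143, p(34)=12310, p(35)=14883, p(36)=17977, p(37)=21637, p(38)=26015, p(39)=31185, p(40)=37338, p(41)=44583, p(42)=53174, p(43)=63261, p(44)=75175, p(45)=89134, p(46)=105558, p(47)=124754, p(48)=147273, p(49)=173525, p(50)=204226, p(51)=239943, p(52)=281589, p(53)=329931, p(54)=386155, p(55)=451276, p(56)=526823, p(57)=614154, p(58)=715220, p(59)=831820, p(60)=966467, p(61)=1121505, p(62)=1300156, p(63)=1505499, p(64)=1741630, p(65)=2012558, p(66)=2323520, p(67)=2679689, p(68)=3087735, p(69)=3554345, p(70)=4087968, p(71)=4697205, p(72)=5392783, p(73)=6185689, p(74)=7089500, p(75)=8118264, p(76)=9289091, p(77)=10619863, p(78)=12132164, p(79)=13848650, p(80)=15796476, p(81)=18004327, p(82)=20506255, p(83)=23338469, p(84)=26543660, p(85)=30167357, p(86)=34262962, p(87)=38887673, p(88)=44108109.
Final step: p(89) = p(88) + p(87) - p(84) - p(82) + p(77) + p(74) - p(67) - p(63) + p(54) + p(49) - p(38) - p(32) + p(19) + p(12)
= 44108109 + 38887673 - 26543660 - 20506255 + 10619863 + 7089500 - 2679689 - 1505499 + 386155 + 173525 - 26015 - 8349 + 490 + 77
= 49995925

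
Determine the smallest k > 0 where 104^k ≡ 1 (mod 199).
99

199 is prime, so ord(104) divides φ(199) = 198.
Divisors of 198: 1, 2, 3, 6, 9, 11, 18, 22, 33, 66, 99, 198.
Repeated squaring: 104^1 ≡ 104, 104^2 ≡ 70, 104^4 ≡ 124, 104^8 ≡ 53, 104^16 ≡ 23, 104^32 ≡ 131, 104^64 ≡ 47, 104^128 ≡ 20 (mod 199).
Test 104^d mod 199 for each divisor d in increasing order:
104^1 ≡ 104
104^2 ≡ 70
104^3 = 104^2·104^1 ≡ 116
104^6 = 104^4·104^2 ≡ 123
104^9 = 104^8·104^1 ≡ 139
104^11 = 104^8·104^2·104^1 ≡ 178
104^18 = 104^16·104^2 ≡ 18
104^22 = 104^16·104^4·104^2 ≡ 43
104^33 = 104^32·104^1 ≡ 92
104^66 = 104^64·104^2 ≡ 106
104^99 = 104^64·104^32·104^2·104^1 ≡ 1  ← first divisor giving 1
The order is 99.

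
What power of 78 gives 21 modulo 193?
20

Baby-step giant-step with step n = ⌈√193⌉ = 14.
Baby steps 78^j mod 193 (j:value) for j=0..13: 0:1, 1:78, 2:101, 3:158, 4:165, 5:132, 6:67, 7:15, 8:12, 9:164, 10:54, 11:159, 12:50, 13:40.
Giant-step multiplier: 78^(-14) ≡ 78^(192-14) = 78^178 ≡ 187 (mod 193).
Giant steps γ_i = 21·187^i mod 193: γ_0=21, γ_1=67 (in table at j=6).
x = i·n + j = 1·14 + 6 = 20.
Check: 78^20 ≡ 21 (mod 193).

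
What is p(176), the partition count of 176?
476715857290

p(n) counts ways to write n as a sum of positive integers (order ignored).
Euler's pentagonal recurrence: p(k) = p(k-1) + p(k-2) - p(k-5) - p(k-7) + p(k-12) + p(k-15) - ... (offsets j(3j∓1)/2, signs ++--, p(0)=1, p(<0)=0).
DP table for k = 0..175: p(0)=1, p(1)=1, p(2)=2, p(3)=3, p(4)=5, p(5)=7, p(6)=11, p(7)=15, p(8)=22, p(9)=30, p(10)=42, p(11)=56, p(12)=77, p(13)=101, p(14)=135, p(15)=176, p(16)=231, p(17)=297, p(18)=385, p(19)=490, p(20)=627, p(21)=792, p(22)=1002, p(23)=1255, p(24)=1575, p(25)=1958, p(26)=2436, p(27)=3010, p(28)=3718, p(29)=4565, p(30)=5604, p(31)=6842, p(32)=8349, p(33)=10143, p(34)=12310, p(35)=14883, p(36)=17977, p(37)=21637, p(38)=26015, p(39)=31185, p(40)=37338, p(41)=44583, p(42)=53174, p(43)=63261, p(44)=75175, p(45)=89134, p(46)=105558, p(47)=124754, p(48)=147273, p(49)=173525, p(50)=204226, p(51)=239943, p(52)=281589, p(53)=329931, p(54)=386155, p(55)=451276, p(56)=526823, p(57)=614154, p(58)=715220, p(59)=831820, p(60)=966467, p(61)=1121505, p(62)=1300156, p(63)=1505499, p(64)=1741630, p(65)=2012558, p(66)=2323520, p(67)=2679689, p(68)=3087735, p(69)=3554345, p(70)=4087968, p(71)=4697205, p(72)=5392783, p(73)=6185689, p(74)=7089500, p(75)=8118264, p(76)=9289091, p(77)=10619863, p(78)=12132164, p(79)=13848650, p(80)=15796476, p(81)=18004327, p(82)=20506255, p(83)=23338469, p(84)=26543660, p(85)=30167357, p(86)=34262962, p(87)=38887673, p(88)=44108109, p(89)=49995925, p(90)=56634173, p(91)=64112359, p(92)=72533807, p(93)=82010177, p(94)=92669720, p(95)=104651419, p(96)=118114304, p(97)=133230930, p(98)=150198136, p(99)=169229875, p(100)=190569292, p(101)=214481126, p(102)=241265379, p(103)=271248950, p(104)=304801365, p(105)=342325709, p(106)=384276336, p(107)=431149389, p(108)=483502844, p(109)=541946240, p(110)=607163746, p(111)=679903203, p(112)=761002156, p(113)=851376628, p(114)=952050665, p(115)=1064144451, p(116)=1188908248, p(117)=1327710076, p(118)=1482074143, p(119)=1653668665, p(120)=1844349560, p(121)=2056148051, p(122)=2291320912, p(123)=2552338241, p(124)=2841940500, p(125)=3163127352, p(126)=3519222692, p(127)=3913864295, p(128)=4351078600, p(129)=4835271870, p(130)=5371315400, p(131)=5964539504, p(132)=6620830889, p(133)=7346629512, p(134)=8149040695, p(135)=9035836076, p(136)=10015581680, p(137)=11097645016, p(138)=12292341831, p(139)=13610949895, p(140)=15065878135, p(141)=16670689208, p(142)=18440293320, p(143)=20390982757, p(144)=22540654445, p(145)=24908858009, p(146)=27517052599, p(147)=30388671978, p(148)=33549419497, p(149)=37027355200, p(150)=40853235313, p(151)=45060624582, p(152)=49686288421, p(153)=54770336324, p(154)=60356673280, p(155)=66493182097, p(156)=73232243759, p(157)=80630964769, p(158)=88751778802, p(159)=97662728555, p(160)=107438159466, p(161)=118159068427, p(162)=129913904637, p(163)=142798995930, p(164)=156919475295, p(165)=172389800255, p(166)=189334822579, p(167)=207890420102, p(168)=228204732751, p(169)=250438925115, p(170)=274768617130, p(171)=301384802048, p(172)=330495499613, p(173)=362326859895, p(174)=397125074750, p(175)=435157697830.
Final step: p(176) = p(175) + p(174) - p(171) - p(169) + p(164) + p(161) - p(154) - p(150) + p(141) + p(136) - p(125) - p(119) + p(106) + p(99) - p(84) - p(76) + p(59) + p(50) - p(31) - p(21) + p(0)
= 435157697830 + 397125074750 - 301384802048 - 250438925115 + 156919475295 + 118159068427 - 60356673280 - 40853235313 + 16670689208 + 10015581680 - 3163127352 - 1653668665 + 384276336 + 169229875 - 26543660 - 9289091 + 831820 + 204226 - 6842 - 792 + 1
= 476715857290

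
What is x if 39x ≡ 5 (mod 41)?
x ≡ 18 (mod 41)

gcd(39, 41) = 1, which divides 5, so solutions exist.
Find 39^(-1) mod 41 by the extended Euclidean algorithm:
41 = 1 × 39 + 2  ⟹  2 = (1)·41 + (-1)·39
39 = 19 × 2 + 1  ⟹  1 = (-19)·41 + (20)·39
So (20)·39 ≡ 1 (mod 41), i.e. 39^(-1) ≡ 20 (mod 41).
x ≡ 20 × 5 = 100 ≡ 18 (mod 41).
Check: 39 × 18 = 702 ≡ 5 (mod 41).
Unique solution: x ≡ 18 (mod 41)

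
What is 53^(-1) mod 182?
79

gcd(53, 182) = 1, so the inverse exists.
Extended Euclidean algorithm on (182, 53):
182 = 3 × 53 + 23  ⟹  23 = (1)·182 + (-3)·53
53 = 2 × 23 + 7  ⟹  7 = (-2)·182 + (7)·53
23 = 3 × 7 + 2  ⟹  2 = (7)·182 + (-24)·53
7 = 3 × 2 + 1  ⟹  1 = (-23)·182 + (79)·53
So (79)·53 ≡ 1 (mod 182), i.e. 53^(-1) ≡ 79 (mod 182).
Check: 53 × 79 = 4187 ≡ 1 (mod 182)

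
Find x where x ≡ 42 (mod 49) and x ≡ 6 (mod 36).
42

Using Chinese Remainder Theorem:
M = 49 × 36 = 1764
M1 = 36, M2 = 49
y1 = 36^(-1) mod 49 = 15
y2 = 49^(-1) mod 36 = 25
x = (42×36×15 + 6×49×25) mod 1764 = 42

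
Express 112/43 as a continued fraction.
[2; 1, 1, 1, 1, 8]

Euclidean algorithm steps:
112 = 2 × 43 + 26
43 = 1 × 26 + 17
26 = 1 × 17 + 9
17 = 1 × 9 + 8
9 = 1 × 8 + 1
8 = 8 × 1 + 0
Continued fraction: [2; 1, 1, 1, 1, 8]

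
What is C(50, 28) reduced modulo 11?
6

Using Lucas' theorem:
Write n=50 and k=28 in base 11:
n in base 11: [4, 6]
k in base 11: [2, 6]
C(50,28) mod 11 = ∏ C(n_i, k_i) mod 11
Digit binomials (mod 11): C(4,2) = 6; C(6,6) = 1
Product: 6 × 1 = 6 ≡ 6 (mod 11)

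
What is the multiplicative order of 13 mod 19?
18

19 is prime, so ord(13) divides φ(19) = 18.
Divisors of 18: 1, 2, 3, 6, 9, 18.
Repeated squaring: 13^1 ≡ 13, 13^2 ≡ 17, 13^4 ≡ 4, 13^8 ≡ 16, 13^16 ≡ 9 (mod 19).
Test 13^d mod 19 for each divisor d in increasing order:
13^1 ≡ 13
13^2 ≡ 17
13^3 = 13^2·13^1 ≡ 12
13^6 = 13^4·13^2 ≡ 11
13^9 = 13^8·13^1 ≡ 18
13^18 = 13^16·13^2 ≡ 1  ← first divisor giving 1
The order is 18.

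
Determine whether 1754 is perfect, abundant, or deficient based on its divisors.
deficient

Proper divisors of 1754: sum = 1 + 2 + 877 = 880
Since 880 < 1754, 1754 is deficient.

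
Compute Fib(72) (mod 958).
848

Matrix identity: Q^n = [[F_(n+1), F_n], [F_n, F_(n-1)]] with Q = [[1,1],[1,0]].
n = 72 = 1001000₂. Square-and-multiply, entries mod 958:
Q^1 = [[1,1],[1,0]]
Q^2 = (Q^1)² = [[2,1],[1,1]]
Q^4 = (Q^2)² = [[5,3],[3,2]]
Q^9 = (Q^4)²·Q = [[55,34],[34,21]]
Q^18 = (Q^9)² = [[349,668],[668,639]]
Q^36 = (Q^18)² = [[889,880],[880,9]]
Q^72 = (Q^36)² = [[307,848],[848,417]]
F_72 mod 958 = Q^72[0][1] = 848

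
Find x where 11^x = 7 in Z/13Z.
5

Baby-step giant-step with step n = ⌈√13⌉ = 4.
Baby steps 11^j mod 13 (j:value) for j=0..3: 0:1, 1:11, 2:4, 3:5.
Giant-step multiplier: 11^(-4) ≡ 11^(12-4) = 11^8 ≡ 9 (mod 13).
Giant steps γ_i = 7·9^i mod 13: γ_0=7, γ_1=11 (in table at j=1).
x = i·n + j = 1·4 + 1 = 5.
Check: 11^5 ≡ 7 (mod 13).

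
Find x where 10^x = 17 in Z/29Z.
7

Baby-step giant-step with step n = ⌈√29⌉ = 6.
Baby steps 10^j mod 29 (j:value) for j=0..5: 0:1, 1:10, 2:13, 3:14, 4:24, 5:8.
Giant-step multiplier: 10^(-6) ≡ 10^(28-6) = 10^22 ≡ 4 (mod 29).
Giant steps γ_i = 17·4^i mod 29: γ_0=17, γ_1=10 (in table at j=1).
x = i·n + j = 1·6 + 1 = 7.
Check: 10^7 ≡ 17 (mod 29).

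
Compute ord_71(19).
35

71 is prime, so ord(19) divides φ(71) = 70.
Divisors of 70: 1, 2, 5, 7, 10, 14, 35, 70.
Repeated squaring: 19^1 ≡ 19, 19^2 ≡ 6, 19^4 ≡ 36, 19^8 ≡ 18, 19^16 ≡ 40, 19^32 ≡ 38, 19^64 ≡ 24 (mod 71).
Test 19^d mod 71 for each divisor d in increasing order:
19^1 ≡ 19
19^2 ≡ 6
19^5 = 19^4·19^1 ≡ 45
19^7 = 19^4·19^2·19^1 ≡ 57
19^10 = 19^8·19^2 ≡ 37
19^14 = 19^8·19^4·19^2 ≡ 54
19^35 = 19^32·19^2·19^1 ≡ 1  ← first divisor giving 1
The order is 35.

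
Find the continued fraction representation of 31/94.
[0; 3, 31]

Euclidean algorithm steps:
31 = 0 × 94 + 31
94 = 3 × 31 + 1
31 = 31 × 1 + 0
Continued fraction: [0; 3, 31]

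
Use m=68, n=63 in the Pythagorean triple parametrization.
(655, 8568, 8593)

Euclid's formula: a = m² - n², b = 2mn, c = m² + n²
m = 68, n = 63
a = 68² - 63² = 4624 - 3969 = 655
b = 2 × 68 × 63 = 8568
c = 68² + 63² = 4624 + 3969 = 8593
Verification: 655² + 8568² = 429025 + 73410624 = 73839649 = 8593² ✓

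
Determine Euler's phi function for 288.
96

288 = 2^5 × 3^2
φ(n) = n × ∏(1 - 1/p) for each prime p dividing n
φ(288) = 288 × (1 - 1/2) × (1 - 1/3) = 96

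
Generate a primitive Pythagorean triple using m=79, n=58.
(2877, 9164, 9605)

Euclid's formula: a = m² - n², b = 2mn, c = m² + n²
m = 79, n = 58
a = 79² - 58² = 6241 - 3364 = 2877
b = 2 × 79 × 58 = 9164
c = 79² + 58² = 6241 + 3364 = 9605
Verification: 2877² + 9164² = 8277129 + 83978896 = 92256025 = 9605² ✓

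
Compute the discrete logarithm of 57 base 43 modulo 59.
22

Baby-step giant-step with step n = ⌈√59⌉ = 8.
Baby steps 43^j mod 59 (j:value) for j=0..7: 0:1, 1:43, 2:20, 3:34, 4:46, 5:31, 6:35, 7:30.
Giant-step multiplier: 43^(-8) ≡ 43^(58-8) = 43^50 ≡ 22 (mod 59).
Giant steps γ_i = 57·22^i mod 59: γ_0=57, γ_1=15, γ_2=35 (in table at j=6).
x = i·n + j = 2·8 + 6 = 22.
Check: 43^22 ≡ 57 (mod 59).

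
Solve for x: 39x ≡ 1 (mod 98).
93

gcd(39, 98) = 1, so the inverse exists.
Extended Euclidean algorithm on (98, 39):
98 = 2 × 39 + 20  ⟹  20 = (1)·98 + (-2)·39
39 = 1 × 20 + 19  ⟹  19 = (-1)·98 + (3)·39
20 = 1 × 19 + 1  ⟹  1 = (2)·98 + (-5)·39
So (-5)·39 ≡ 1 (mod 98), i.e. 39^(-1) ≡ -5 ≡ 93 (mod 98).
Check: 39 × 93 = 3627 ≡ 1 (mod 98)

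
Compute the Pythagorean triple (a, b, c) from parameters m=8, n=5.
(39, 80, 89)

Euclid's formula: a = m² - n², b = 2mn, c = m² + n²
m = 8, n = 5
a = 8² - 5² = 64 - 25 = 39
b = 2 × 8 × 5 = 80
c = 8² + 5² = 64 + 25 = 89
Verification: 39² + 80² = 1521 + 6400 = 7921 = 89² ✓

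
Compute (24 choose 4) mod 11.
0

Using Lucas' theorem:
Write n=24 and k=4 in base 11:
n in base 11: [2, 2]
k in base 11: [0, 4]
C(24,4) mod 11 = ∏ C(n_i, k_i) mod 11
Digit binomials (mod 11): C(2,0) = 1; C(2,4) = 0 (k_i > n_i)
Product: 1 × 0 = 0 ≡ 0 (mod 11)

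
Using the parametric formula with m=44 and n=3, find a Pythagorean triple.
(1927, 264, 1945)

Euclid's formula: a = m² - n², b = 2mn, c = m² + n²
m = 44, n = 3
a = 44² - 3² = 1936 - 9 = 1927
b = 2 × 44 × 3 = 264
c = 44² + 3² = 1936 + 9 = 1945
Verification: 1927² + 264² = 3713329 + 69696 = 3783025 = 1945² ✓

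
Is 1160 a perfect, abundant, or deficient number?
abundant

Proper divisors of 1160: sum = 1 + 2 + 4 + 5 + 8 + 10 + 20 + 29 + 40 + 58 + 116 + 145 + 232 + 290 + 580 = 1540
Since 1540 > 1160, 1160 is abundant.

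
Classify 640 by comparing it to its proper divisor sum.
abundant

Proper divisors of 640: sum = 1 + 2 + 4 + 5 + 8 + 10 + 16 + 20 + 32 + 40 + 64 + 80 + 128 + 160 + 320 = 890
Since 890 > 640, 640 is abundant.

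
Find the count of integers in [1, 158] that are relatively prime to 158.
78

158 = 2 × 79
φ(n) = n × ∏(1 - 1/p) for each prime p dividing n
φ(158) = 158 × (1 - 1/2) × (1 - 1/79) = 78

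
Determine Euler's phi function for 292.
144

292 = 2^2 × 73
φ(n) = n × ∏(1 - 1/p) for each prime p dividing n
φ(292) = 292 × (1 - 1/2) × (1 - 1/73) = 144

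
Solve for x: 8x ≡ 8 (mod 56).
x ≡ 1 (mod 7)

gcd(8, 56) = 8, which divides 8, so solutions exist.
Divide through by 8: x ≡ 1 (mod 7).
The coefficient of x is now 1, so x ≡ 1 (mod 7).
Check: 8 × 1 = 8 ≡ 8 (mod 56).
x ≡ 1 (mod 7), giving 8 solutions mod 56.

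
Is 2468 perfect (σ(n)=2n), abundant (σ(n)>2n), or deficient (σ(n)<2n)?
deficient

Proper divisors of 2468: sum = 1 + 2 + 4 + 617 + 1234 = 1858
Since 1858 < 2468, 2468 is deficient.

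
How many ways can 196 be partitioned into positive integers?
2814570987591

p(n) counts ways to write n as a sum of positive integers (order ignored).
Euler's pentagonal recurrence: p(k) = p(k-1) + p(k-2) - p(k-5) - p(k-7) + p(k-12) + p(k-15) - ... (offsets j(3j∓1)/2, signs ++--, p(0)=1, p(<0)=0).
DP table for k = 0..195: p(0)=1, p(1)=1, p(2)=2, p(3)=3, p(4)=5, p(5)=7, p(6)=11, p(7)=15, p(8)=22, p(9)=30, p(10)=42, p(11)=56, p(12)=77, p(13)=101, p(14)=135, p(15)=176, p(16)=231, p(17)=297, p(18)=385, p(19)=490, p(20)=627, p(21)=792, p(22)=1002, p(23)=1255, p(24)=1575, p(25)=1958, p(26)=2436, p(27)=3010, p(28)=3718, p(29)=4565, p(30)=5604, p(31)=6842, p(32)=8349, p(33)=10143, p(34)=12310, p(35)=14883, p(36)=17977, p(37)=21637, p(38)=26015, p(39)=31185, p(40)=37338, p(41)=44583, p(42)=53174, p(43)=63261, p(44)=75175, p(45)=89134, p(46)=105558, p(47)=124754, p(48)=147273, p(49)=173525, p(50)=204226, p(51)=239943, p(52)=281589, p(53)=329931, p(54)=386155, p(55)=451276, p(56)=526823, p(57)=614154, p(58)=715220, p(59)=831820, p(60)=966467, p(61)=1121505, p(62)=1300156, p(63)=1505499, p(64)=1741630, p(65)=2012558, p(66)=2323520, p(67)=2679689, p(68)=3087735, p(69)=3554345, p(70)=4087968, p(71)=4697205, p(72)=5392783, p(73)=6185689, p(74)=7089500, p(75)=8118264, p(76)=9289091, p(77)=10619863, p(78)=12132164, p(79)=13848650, p(80)=15796476, p(81)=18004327, p(82)=20506255, p(83)=23338469, p(84)=26543660, p(85)=30167357, p(86)=34262962, p(87)=38887673, p(88)=44108109, p(89)=49995925, p(90)=56634173, p(91)=64112359, p(92)=72533807, p(93)=82010177, p(94)=92669720, p(95)=104651419, p(96)=118114304, p(97)=133230930, p(98)=150198136, p(99)=169229875, p(100)=190569292, p(101)=214481126, p(102)=241265379, p(103)=271248950, p(104)=304801365, p(105)=342325709, p(106)=384276336, p(107)=431149389, p(108)=483502844, p(109)=541946240, p(110)=607163746, p(111)=679903203, p(112)=761002156, p(113)=851376628, p(114)=952050665, p(115)=1064144451, p(116)=1188908248, p(117)=1327710076, p(118)=1482074143, p(119)=1653668665, p(120)=1844349560, p(121)=2056148051, p(122)=2291320912, p(123)=2552338241, p(124)=2841940500, p(125)=3163127352, p(126)=3519222692, p(127)=3913864295, p(128)=4351078600, p(129)=4835271870, p(130)=5371315400, p(131)=5964539504, p(132)=6620830889, p(133)=7346629512, p(134)=8149040695, p(135)=9035836076, p(136)=10015581680, p(137)=11097645016, p(138)=12292341831, p(139)=13610949895, p(140)=15065878135, p(141)=16670689208, p(142)=18440293320, p(143)=20390982757, p(144)=22540654445, p(145)=24908858009, p(146)=27517052599, p(147)=30388671978, p(148)=33549419497, p(149)=37027355200, p(150)=40853235313, p(151)=45060624582, p(152)=49686288421, p(153)=54770336324, p(154)=60356673280, p(155)=66493182097, p(156)=73232243759, p(157)=80630964769, p(158)=88751778802, p(159)=97662728555, p(160)=107438159466, p(161)=118159068427, p(162)=129913904637, p(163)=142798995930, p(164)=156919475295, p(165)=172389800255, p(166)=189334822579, p(167)=207890420102, p(168)=228204732751, p(169)=250438925115, p(170)=274768617130, p(171)=301384802048, p(172)=330495499613, p(173)=362326859895, p(174)=397125074750, p(175)=435157697830, p(176)=476715857290, p(177)=522115831195, p(178)=571701605655, p(179)=625846753120, p(180)=684957390936, p(181)=749474411781, p(182)=819876908323, p(183)=896684817527, p(184)=980462880430, p(185)=1071823774337, p(186)=1171432692373, p(187)=1280011042268, p(188)=1398341745571, p(189)=1527273599625, p(190)=1667727404093, p(191)=1820701100652, p(192)=1987276856363, p(193)=2168627105469, p(194)=2366022741845, p(195)=2580840212973.
Final step: p(196) = p(195) + p(194) - p(191) - p(189) + p(184) + p(181) - p(174) - p(170) + p(161) + p(156) - p(145) - p(139) + p(126) + p(119) - p(104) - p(96) + p(79) + p(70) - p(51) - p(41) + p(20) + p(9)
= 2580840212973 + 2366022741845 - 1820701100652 - 1527273599625 + 980462880430 + 749474411781 - 397125074750 - 274768617130 + 118159068427 + 73232243759 - 24908858009 - 13610949895 + 3519222692 + 1653668665 - 304801365 - 118114304 + 13848650 + 4087968 - 239943 - 44583 + 627 + 30
= 2814570987591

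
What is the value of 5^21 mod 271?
169

Repeated squaring. Binary of 21 = 10101.
5^1 ≡ 5 (mod 271); 5^2 ≡ 25 (mod 271); 5^4 ≡ 83 (mod 271); 5^8 ≡ 114 (mod 271); 5^16 ≡ 259 (mod 271)
5^21 = 5^1 × 5^4 × 5^16 ≡ 169 (mod 271)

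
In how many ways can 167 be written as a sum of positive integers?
207890420102

p(n) counts ways to write n as a sum of positive integers (order ignored).
Euler's pentagonal recurrence: p(k) = p(k-1) + p(k-2) - p(k-5) - p(k-7) + p(k-12) + p(k-15) - ... (offsets j(3j∓1)/2, signs ++--, p(0)=1, p(<0)=0).
DP table for k = 0..166: p(0)=1, p(1)=1, p(2)=2, p(3)=3, p(4)=5, p(5)=7, p(6)=11, p(7)=15, p(8)=22, p(9)=30, p(10)=42, p(11)=56, p(12)=77, p(13)=101, p(14)=135, p(15)=176, p(16)=231, p(17)=297, p(18)=385, p(19)=490, p(20)=627, p(21)=792, p(22)=1002, p(23)=1255, p(24)=1575, p(25)=1958, p(26)=2436, p(27)=3010, p(28)=3718, p(29)=4565, p(30)=5604, p(31)=6842, p(32)=8349, p(33)=10143, p(34)=12310, p(35)=14883, p(36)=17977, p(37)=21637, p(38)=26015, p(39)=31185, p(40)=37338, p(41)=44583, p(42)=53174, p(43)=63261, p(44)=75175, p(45)=89134, p(46)=105558, p(47)=124754, p(48)=147273, p(49)=173525, p(50)=204226, p(51)=239943, p(52)=281589, p(53)=329931, p(54)=386155, p(55)=451276, p(56)=526823, p(57)=614154, p(58)=715220, p(59)=831820, p(60)=966467, p(61)=1121505, p(62)=1300156, p(63)=1505499, p(64)=1741630, p(65)=2012558, p(66)=2323520, p(67)=2679689, p(68)=3087735, p(69)=3554345, p(70)=4087968, p(71)=4697205, p(72)=5392783, p(73)=6185689, p(74)=7089500, p(75)=8118264, p(76)=9289091, p(77)=10619863, p(78)=12132164, p(79)=13848650, p(80)=15796476, p(81)=18004327, p(82)=20506255, p(83)=23338469, p(84)=26543660, p(85)=30167357, p(86)=34262962, p(87)=38887673, p(88)=44108109, p(89)=49995925, p(90)=56634173, p(91)=64112359, p(92)=72533807, p(93)=82010177, p(94)=92669720, p(95)=104651419, p(96)=118114304, p(97)=133230930, p(98)=150198136, p(99)=169229875, p(100)=190569292, p(101)=214481126, p(102)=241265379, p(103)=271248950, p(104)=304801365, p(105)=342325709, p(106)=384276336, p(107)=431149389, p(108)=483502844, p(109)=541946240, p(110)=607163746, p(111)=679903203, p(112)=761002156, p(113)=851376628, p(114)=952050665, p(115)=1064144451, p(116)=1188908248, p(117)=1327710076, p(118)=1482074143, p(119)=1653668665, p(120)=1844349560, p(121)=2056148051, p(122)=2291320912, p(123)=2552338241, p(124)=2841940500, p(125)=3163127352, p(126)=3519222692, p(127)=3913864295, p(128)=4351078600, p(129)=4835271870, p(130)=5371315400, p(131)=5964539504, p(132)=6620830889, p(133)=7346629512, p(134)=8149040695, p(135)=9035836076, p(136)=10015581680, p(137)=11097645016, p(138)=12292341831, p(139)=13610949895, p(140)=15065878135, p(141)=16670689208, p(142)=18440293320, p(143)=20390982757, p(144)=22540654445, p(145)=24908858009, p(146)=27517052599, p(147)=30388671978, p(148)=33549419497, p(149)=37027355200, p(150)=40853235313, p(151)=45060624582, p(152)=49686288421, p(153)=54770336324, p(154)=60356673280, p(155)=66493182097, p(156)=73232243759, p(157)=80630964769, p(158)=88751778802, p(159)=97662728555, p(160)=107438159466, p(161)=118159068427, p(162)=129913904637, p(163)=142798995930, p(164)=156919475295, p(165)=172389800255, p(166)=189334822579.
Final step: p(167) = p(166) + p(165) - p(162) - p(160) + p(155) + p(152) - p(145) - p(141) + p(132) + p(127) - p(116) - p(110) + p(97) + p(90) - p(75) - p(67) + p(50) + p(41) - p(22) - p(12)
= 189334822579 + 172389800255 - 129913904637 - 107438159466 + 66493182097 + 49686288421 - 24908858009 - 16670689208 + 6620830889 + 3913864295 - 1188908248 - 607163746 + 133230930 + 56634173 - 8118264 - 2679689 + 204226 + 44583 - 1002 - 77
= 207890420102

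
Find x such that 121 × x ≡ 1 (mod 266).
11

gcd(121, 266) = 1, so the inverse exists.
Extended Euclidean algorithm on (266, 121):
266 = 2 × 121 + 24  ⟹  24 = (1)·266 + (-2)·121
121 = 5 × 24 + 1  ⟹  1 = (-5)·266 + (11)·121
So (11)·121 ≡ 1 (mod 266), i.e. 121^(-1) ≡ 11 (mod 266).
Check: 121 × 11 = 1331 ≡ 1 (mod 266)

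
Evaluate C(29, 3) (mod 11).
2

Using Lucas' theorem:
Write n=29 and k=3 in base 11:
n in base 11: [2, 7]
k in base 11: [0, 3]
C(29,3) mod 11 = ∏ C(n_i, k_i) mod 11
Digit binomials (mod 11): C(2,0) = 1; C(7,3) = 35 ≡ 2
Product: 1 × 2 = 2 ≡ 2 (mod 11)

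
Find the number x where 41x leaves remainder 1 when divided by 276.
101

gcd(41, 276) = 1, so the inverse exists.
Extended Euclidean algorithm on (276, 41):
276 = 6 × 41 + 30  ⟹  30 = (1)·276 + (-6)·41
41 = 1 × 30 + 11  ⟹  11 = (-1)·276 + (7)·41
30 = 2 × 11 + 8  ⟹  8 = (3)·276 + (-20)·41
11 = 1 × 8 + 3  ⟹  3 = (-4)·276 + (27)·41
8 = 2 × 3 + 2  ⟹  2 = (11)·276 + (-74)·41
3 = 1 × 2 + 1  ⟹  1 = (-15)·276 + (101)·41
So (101)·41 ≡ 1 (mod 276), i.e. 41^(-1) ≡ 101 (mod 276).
Check: 41 × 101 = 4141 ≡ 1 (mod 276)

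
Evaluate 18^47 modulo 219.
114

Repeated squaring. Binary of 47 = 101111.
18^1 ≡ 18 (mod 219); 18^2 ≡ 105 (mod 219); 18^4 ≡ 75 (mod 219); 18^8 ≡ 150 (mod 219); 18^16 ≡ 162 (mod 219); 18^32 ≡ 183 (mod 219)
18^47 = 18^1 × 18^2 × 18^4 × 18^8 × 18^32 ≡ 114 (mod 219)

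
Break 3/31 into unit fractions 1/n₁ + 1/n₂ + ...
1/11 + 1/171 + 1/58311

Greedy algorithm:
3/31: ceiling(31/3) = 11, use 1/11
2/341: ceiling(341/2) = 171, use 1/171
1/58311: ceiling(58311/1) = 58311, use 1/58311
Result: 3/31 = 1/11 + 1/171 + 1/58311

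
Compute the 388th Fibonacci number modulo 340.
251

Matrix identity: Q^n = [[F_(n+1), F_n], [F_n, F_(n-1)]] with Q = [[1,1],[1,0]].
n = 388 = 110000100₂. Square-and-multiply, entries mod 340:
Q^1 = [[1,1],[1,0]]
Q^3 = (Q^1)²·Q = [[3,2],[2,1]]
Q^6 = (Q^3)² = [[13,8],[8,5]]
Q^12 = (Q^6)² = [[233,144],[144,89]]
Q^24 = (Q^12)² = [[225,128],[128,97]]
Q^48 = (Q^24)² = [[29,76],[76,293]]
Q^97 = (Q^48)²·Q = [[149,157],[157,332]]
Q^194 = (Q^97)² = [[270,37],[37,233]]
Q^388 = (Q^194)² = [[149,251],[251,238]]
F_388 mod 340 = Q^388[0][1] = 251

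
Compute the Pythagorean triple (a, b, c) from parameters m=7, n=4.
(33, 56, 65)

Euclid's formula: a = m² - n², b = 2mn, c = m² + n²
m = 7, n = 4
a = 7² - 4² = 49 - 16 = 33
b = 2 × 7 × 4 = 56
c = 7² + 4² = 49 + 16 = 65
Verification: 33² + 56² = 1089 + 3136 = 4225 = 65² ✓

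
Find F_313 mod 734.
55

Matrix identity: Q^n = [[F_(n+1), F_n], [F_n, F_(n-1)]] with Q = [[1,1],[1,0]].
n = 313 = 100111001₂. Square-and-multiply, entries mod 734:
Q^1 = [[1,1],[1,0]]
Q^2 = (Q^1)² = [[2,1],[1,1]]
Q^4 = (Q^2)² = [[5,3],[3,2]]
Q^9 = (Q^4)²·Q = [[55,34],[34,21]]
Q^19 = (Q^9)²·Q = [[159,511],[511,382]]
Q^39 = (Q^19)²·Q = [[609,142],[142,467]]
Q^78 = (Q^39)² = [[557,120],[120,437]]
Q^156 = (Q^78)² = [[221,372],[372,583]]
Q^313 = (Q^156)²·Q = [[405,55],[55,350]]
F_313 mod 734 = Q^313[0][1] = 55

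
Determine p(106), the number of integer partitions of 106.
384276336

p(n) counts ways to write n as a sum of positive integers (order ignored).
Euler's pentagonal recurrence: p(k) = p(k-1) + p(k-2) - p(k-5) - p(k-7) + p(k-12) + p(k-15) - ... (offsets j(3j∓1)/2, signs ++--, p(0)=1, p(<0)=0).
DP table for k = 0..105: p(0)=1, p(1)=1, p(2)=2, p(3)=3, p(4)=5, p(5)=7, p(6)=11, p(7)=15, p(8)=22, p(9)=30, p(10)=42, p(11)=56, p(12)=77, p(13)=101, p(14)=135, p(15)=176, p(16)=231, p(17)=297, p(18)=385, p(19)=490, p(20)=627, p(21)=792, p(22)=1002, p(23)=1255, p(24)=1575, p(25)=1958, p(26)=2436, p(27)=3010, p(28)=3718, p(29)=4565, p(30)=5604, p(31)=6842, p(32)=8349, p(33)=10143, p(34)=12310, p(35)=14883, p(36)=17977, p(37)=21637, p(38)=26015, p(39)=31185, p(40)=37338, p(41)=44583, p(42)=53174, p(43)=63261, p(44)=75175, p(45)=89134, p(46)=105558, p(47)=124754, p(48)=147273, p(49)=173525, p(50)=204226, p(51)=239943, p(52)=281589, p(53)=329931, p(54)=386155, p(55)=451276, p(56)=526823, p(57)=614154, p(58)=715220, p(59)=831820, p(60)=966467, p(61)=1121505, p(62)=1300156, p(63)=1505499, p(64)=1741630, p(65)=2012558, p(66)=2323520, p(67)=2679689, p(68)=3087735, p(69)=3554345, p(70)=4087968, p(71)=4697205, p(72)=5392783, p(73)=6185689, p(74)=7089500, p(75)=8118264, p(76)=9289091, p(77)=10619863, p(78)=12132164, p(79)=13848650, p(80)=15796476, p(81)=18004327, p(82)=20506255, p(83)=23338469, p(84)=26543660, p(85)=30167357, p(86)=34262962, p(87)=38887673, p(88)=44108109, p(89)=49995925, p(90)=56634173, p(91)=64112359, p(92)=72533807, p(93)=82010177, p(94)=92669720, p(95)=104651419, p(96)=118114304, p(97)=133230930, p(98)=150198136, p(99)=169229875, p(100)=190569292, p(101)=214481126, p(102)=241265379, p(103)=271248950, p(104)=304801365, p(105)=342325709.
Final step: p(106) = p(105) + p(104) - p(101) - p(99) + p(94) + p(91) - p(84) - p(80) + p(71) + p(66) - p(55) - p(49) + p(36) + p(29) - p(14) - p(6)
= 342325709 + 304801365 - 214481126 - 169229875 + 92669720 + 64112359 - 26543660 - 15796476 + 4697205 + 2323520 - 451276 - 173525 + 17977 + 4565 - 135 - 11
= 384276336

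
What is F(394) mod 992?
375

Matrix identity: Q^n = [[F_(n+1), F_n], [F_n, F_(n-1)]] with Q = [[1,1],[1,0]].
n = 394 = 110001010₂. Square-and-multiply, entries mod 992:
Q^1 = [[1,1],[1,0]]
Q^3 = (Q^1)²·Q = [[3,2],[2,1]]
Q^6 = (Q^3)² = [[13,8],[8,5]]
Q^12 = (Q^6)² = [[233,144],[144,89]]
Q^24 = (Q^12)² = [[625,736],[736,881]]
Q^49 = (Q^24)²·Q = [[193,833],[833,352]]
Q^98 = (Q^49)² = [[34,641],[641,385]]
Q^197 = (Q^98)²·Q = [[104,357],[357,739]]
Q^394 = (Q^197)² = [[377,375],[375,2]]
F_394 mod 992 = Q^394[0][1] = 375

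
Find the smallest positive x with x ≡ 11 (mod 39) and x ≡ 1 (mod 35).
596

Using Chinese Remainder Theorem:
M = 39 × 35 = 1365
M1 = 35, M2 = 39
y1 = 35^(-1) mod 39 = 29
y2 = 39^(-1) mod 35 = 9
x = (11×35×29 + 1×39×9) mod 1365 = 596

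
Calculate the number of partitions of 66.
2323520

p(n) counts ways to write n as a sum of positive integers (order ignored).
Euler's pentagonal recurrence: p(k) = p(k-1) + p(k-2) - p(k-5) - p(k-7) + p(k-12) + p(k-15) - ... (offsets j(3j∓1)/2, signs ++--, p(0)=1, p(<0)=0).
DP table for k = 0..65: p(0)=1, p(1)=1, p(2)=2, p(3)=3, p(4)=5, p(5)=7, p(6)=11, p(7)=15, p(8)=22, p(9)=30, p(10)=42, p(11)=56, p(12)=77, p(13)=101, p(14)=135, p(15)=176, p(16)=231, p(17)=297, p(18)=385, p(19)=490, p(20)=627, p(21)=792, p(22)=1002, p(23)=1255, p(24)=1575, p(25)=1958, p(26)=2436, p(27)=3010, p(28)=3718, p(29)=4565, p(30)=5604, p(31)=6842, p(32)=8349, p(33)=10143, p(34)=12310, p(35)=14883, p(36)=17977, p(37)=21637, p(38)=26015, p(39)=31185, p(40)=37338, p(41)=44583, p(42)=53174, p(43)=63261, p(44)=75175, p(45)=89134, p(46)=105558, p(47)=124754, p(48)=147273, p(49)=173525, p(50)=204226, p(51)=239943, p(52)=281589, p(53)=329931, p(54)=386155, p(55)=451276, p(56)=526823, p(57)=614154, p(58)=715220, p(59)=831820, p(60)=966467, p(61)=1121505, p(62)=1300156, p(63)=1505499, p(64)=1741630, p(65)=2012558.
Final step: p(66) = p(65) + p(64) - p(61) - p(59) + p(54) + p(51) - p(44) - p(40) + p(31) + p(26) - p(15) - p(9)
= 2012558 + 1741630 - 1121505 - 831820 + 386155 + 239943 - 75175 - 37338 + 6842 + 2436 - 176 - 30
= 2323520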